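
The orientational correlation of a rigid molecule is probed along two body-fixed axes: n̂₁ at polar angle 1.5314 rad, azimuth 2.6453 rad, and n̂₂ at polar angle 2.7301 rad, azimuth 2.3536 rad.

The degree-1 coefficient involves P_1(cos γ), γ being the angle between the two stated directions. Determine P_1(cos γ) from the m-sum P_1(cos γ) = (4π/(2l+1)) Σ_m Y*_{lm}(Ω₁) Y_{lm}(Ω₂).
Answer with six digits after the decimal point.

0.346686

Expand P_1 via completeness: Σ_{m} conj(Y_{1,m}) at Ω₁ times Y_{1,m} at Ω₂ —
  term(m=-1) = +0.045691+0.013720i   from Y*(Ω₁)=-0.303576+0.164386i, Y(Ω₂)=-0.097461-0.097968i
  term(m=+0) = -0.008618+0.000000i   from Y*(Ω₁)=+0.019244-0.000000i, Y(Ω₂)=-0.447816+0.000000i
  term(m=+1) = +0.045691-0.013720i   from Y*(Ω₁)=+0.303576+0.164386i, Y(Ω₂)=+0.097461-0.097968i
Σ over m = +0.082765+0.000000i; ×(4π/3) → +0.346686+0.000000i. Real part: 0.346686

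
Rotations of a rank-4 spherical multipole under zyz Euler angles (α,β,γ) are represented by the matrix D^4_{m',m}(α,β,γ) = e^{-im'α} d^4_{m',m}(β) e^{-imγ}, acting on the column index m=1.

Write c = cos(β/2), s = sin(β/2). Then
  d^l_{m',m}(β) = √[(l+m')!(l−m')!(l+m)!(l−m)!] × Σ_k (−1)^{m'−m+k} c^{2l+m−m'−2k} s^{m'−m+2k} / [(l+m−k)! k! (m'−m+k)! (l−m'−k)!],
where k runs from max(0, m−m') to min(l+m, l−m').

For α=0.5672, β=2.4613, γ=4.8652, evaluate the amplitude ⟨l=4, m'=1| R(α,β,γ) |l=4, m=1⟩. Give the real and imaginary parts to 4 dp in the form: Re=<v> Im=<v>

Split into d^4_{1,1}(β=2.4613) × two z-phases.
With c≡cos(β/2)=0.333625 and s≡sin(β/2)=0.942706, N=[120·6·120·6]^{1/2}=720.000000
k: max(0,(1)−(1))=0 … min(4+(1),4−(1))=3
  k=0: (−1)^0·720.0000/(720)·0.3336^8·0.9427^0 = +0.000153
  k=1: (−1)^1·720.0000/(48)·0.3336^6·0.9427^2 = -0.018382
  k=2: (−1)^2·720.0000/(24)·0.3336^4·0.9427^4 = +0.293535
  k=3: (−1)^3·720.0000/(72)·0.3336^2·0.9427^6 = -0.781222
d^4_{1,1}(2.4613) = +0.000153 -0.018382 +0.293535 -0.781222 = -0.505915
D = (+0.843409-0.537273i)·(-0.505915)·(+0.152217+0.988347i) = -0.333597-0.380346i

Re=-0.3336 Im=-0.3803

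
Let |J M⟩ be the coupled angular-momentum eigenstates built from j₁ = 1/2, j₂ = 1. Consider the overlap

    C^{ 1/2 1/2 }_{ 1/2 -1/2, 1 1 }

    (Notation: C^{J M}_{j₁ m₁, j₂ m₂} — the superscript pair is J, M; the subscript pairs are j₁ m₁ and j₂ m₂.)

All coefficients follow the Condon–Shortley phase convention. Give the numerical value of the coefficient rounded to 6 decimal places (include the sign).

−√(2/3) = -0.816497

j₁+j₂−J=1  J+j₁−j₂=0  J−j₁+j₂=1  j₁+j₂+J+1=3
(j₁±m₁, j₂±m₂, J±M) = (0,1,2,0,1,0)
P² = 2/3
sum k=1..1:
  [1] −1/1 = -1
S = -1
C² = P²·S² = 2/3 ; C = -0.816497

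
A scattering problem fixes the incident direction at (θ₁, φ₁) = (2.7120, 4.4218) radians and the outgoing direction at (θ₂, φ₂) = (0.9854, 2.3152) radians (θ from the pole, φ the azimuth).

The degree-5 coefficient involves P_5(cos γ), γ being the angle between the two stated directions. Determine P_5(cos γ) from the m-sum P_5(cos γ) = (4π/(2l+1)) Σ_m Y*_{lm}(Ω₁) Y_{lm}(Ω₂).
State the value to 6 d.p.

Term-by-term m-sum for l=5 (normalisation 4π/11 = 1.142397):
  m=-5: Y*=(-0.005777, -0.000684)  Y=(0.102384, 0.156127)  product (-0.000485, -0.000972)
  m=-4: Y*=(-0.015948, 0.036851)  Y=(-0.386136, -0.063891)  product (0.008513, -0.013211)
  m=-3: Y*=(0.123191, 0.103558)  Y=(0.276033, -0.215301)  product (0.056301, 0.002062)
  m=-2: Y*=(0.330537, -0.217115)  Y=(0.004482, -0.054547)  product (-0.010361, -0.019003)
  m=-1: Y*=(-0.144272, -0.482427)  Y=(0.238172, 0.258546)  product (0.090368, -0.152201)
  m=+0: Y*=(-0.019284, -0.000000)  Y=(-0.032215, 0.000000)  product (0.000621, 0.000000)
  m=+1: Y*=(0.144272, -0.482427)  Y=(-0.238172, 0.258546)  product (0.090368, 0.152201)
  m=+2: Y*=(0.330537, 0.217115)  Y=(0.004482, 0.054547)  product (-0.010361, 0.019003)
  m=+3: Y*=(-0.123191, 0.103558)  Y=(-0.276033, -0.215301)  product (0.056301, -0.002062)
  m=+4: Y*=(-0.015948, -0.036851)  Y=(-0.386136, 0.063891)  product (0.008513, 0.013211)
  m=+5: Y*=(0.005777, -0.000684)  Y=(-0.102384, 0.156127)  product (-0.000485, 0.000972)
Σ over m = (0.289292, 0.000000); ×(4π/11) → (0.330487, 0.000000). Real part: 0.330487

0.330487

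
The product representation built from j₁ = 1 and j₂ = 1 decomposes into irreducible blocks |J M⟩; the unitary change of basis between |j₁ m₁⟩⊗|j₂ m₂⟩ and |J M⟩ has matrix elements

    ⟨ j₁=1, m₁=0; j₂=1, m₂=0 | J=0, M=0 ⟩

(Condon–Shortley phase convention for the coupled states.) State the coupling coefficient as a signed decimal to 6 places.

triangle: 2!*0!*0!/3! = 2/6
(j±m)!: 1!*1!*1!*1!*0!*0! = 1
prefactor² = (2J+1)*Δ*N² = 1/3
  k=1: −1/(1!*1!*0!*0!*0!*0!) = -1
Σ = -1  ⇒  CG² = 1/3*(-1)² = 1/3
CG = −√(1/3) = -0.577350

−√(1/3) ≈ -0.577350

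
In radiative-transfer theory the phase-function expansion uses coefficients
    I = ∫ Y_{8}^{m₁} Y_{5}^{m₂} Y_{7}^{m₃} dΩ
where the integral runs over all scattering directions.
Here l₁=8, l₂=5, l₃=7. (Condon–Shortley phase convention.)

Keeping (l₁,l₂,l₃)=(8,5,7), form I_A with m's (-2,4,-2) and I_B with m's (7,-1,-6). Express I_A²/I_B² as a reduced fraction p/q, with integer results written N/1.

l's match ⇒ only the (l;m) 3-j factors differ between A and B.
A: triangle coeff Δ(8,5,7) = 1/814773960; Σ_t [5,6]: t=5:−1/41472000 t=6:+1/74649600 = -1/93312000; (3j)²=1344/230945 [(8 5 7; -2 4 -2)], sign=+1
B: triangle coeff Δ(8,5,7) = 1/814773960; Σ_t [0,1]: t=0:+1/6270566400 t=1:−1/2612736000 = -1/4478976000; (3j)²=1001/116280 [(8 5 7; 7 -1 -6)], sign=+1
I_A²/I_B² = (1344/230945)/(1001/116280) = 13824/20449

13824/20449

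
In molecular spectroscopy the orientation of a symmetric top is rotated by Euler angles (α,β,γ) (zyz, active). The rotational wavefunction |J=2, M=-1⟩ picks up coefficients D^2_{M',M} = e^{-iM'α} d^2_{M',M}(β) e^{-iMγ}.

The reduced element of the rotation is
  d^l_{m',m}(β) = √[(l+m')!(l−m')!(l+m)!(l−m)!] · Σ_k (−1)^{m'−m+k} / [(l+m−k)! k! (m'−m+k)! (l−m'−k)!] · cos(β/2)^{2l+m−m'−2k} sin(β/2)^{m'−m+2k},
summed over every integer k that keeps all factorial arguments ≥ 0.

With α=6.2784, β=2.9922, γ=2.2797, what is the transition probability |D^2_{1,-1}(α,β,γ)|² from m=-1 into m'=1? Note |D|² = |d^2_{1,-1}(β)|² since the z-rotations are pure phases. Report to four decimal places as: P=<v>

Split into d^2_{1,-1}(β=2.9922) × two z-phases.
c=cos(2.992200/2)=0.074627, s=sin(2.992200/2)=0.997212; N=√[6·1·1·6]=6.000000
The bounds max(0,m−m')=0 and min(l+m,l−m')=1 give 2 terms
  k=0: (−1)^2·6.0000/(2)·0.0746^2·0.9972^2 = +0.016614
  k=1: (−1)^3·6.0000/(6)·0.0746^0·0.9972^4 = -0.988893
d^2_{1,-1}(2.9922) = +0.016614 -0.988893 = -0.972278
|D^2_{1,-1}|² = |d^2_{1,-1}(β)|² = (-0.972278)² = 0.945325 (the z-rotation phases have unit modulus)

P=0.9453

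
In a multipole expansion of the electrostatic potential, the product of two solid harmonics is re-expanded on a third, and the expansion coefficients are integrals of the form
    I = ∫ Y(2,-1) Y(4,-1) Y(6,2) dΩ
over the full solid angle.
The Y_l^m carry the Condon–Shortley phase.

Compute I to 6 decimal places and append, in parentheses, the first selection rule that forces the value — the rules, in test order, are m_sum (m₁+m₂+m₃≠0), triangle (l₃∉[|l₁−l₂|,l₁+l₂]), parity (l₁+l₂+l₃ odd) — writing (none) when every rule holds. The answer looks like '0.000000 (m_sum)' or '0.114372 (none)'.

Checks pass: Σm=0; 12 even; l₃=6∈[2,6].
(2·2+1)(2·4+1)(2·6+1) = 585
Δ: 0! 4! 8! / 13! → 1/6435
sum: t=0:+1/2304 = 1/2304
3j²(2 4 6; 0 0 0) = Δ·Π!·Σ² = 5/143  (sign +1)
sum: t=0:+1/4320 = 1/4320
3j²(2 4 6; -1 -1 2) = Δ·Π!·Σ² = 224/6435  (sign +1)
combine: 4πI² = 585·5/143·224/6435 = 1120/1573
take √, sign +1: I = 0.23803440
No selection rule forces the value: the integral is nonzero (none).

0.238034 (none)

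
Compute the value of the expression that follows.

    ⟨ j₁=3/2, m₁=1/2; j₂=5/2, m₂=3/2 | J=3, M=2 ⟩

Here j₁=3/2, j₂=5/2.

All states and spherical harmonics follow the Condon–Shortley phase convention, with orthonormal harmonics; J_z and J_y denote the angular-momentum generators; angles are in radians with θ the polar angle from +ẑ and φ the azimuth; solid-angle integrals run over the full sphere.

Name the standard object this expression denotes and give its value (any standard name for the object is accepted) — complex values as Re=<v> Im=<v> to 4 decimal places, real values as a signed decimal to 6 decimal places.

This is a Clebsch–Gordan (vector-coupling) coefficient.
√[7·1!2!4!/8! · 2!1!4!1!5!1!] = √(48)
  +(−1)^0/∏(0,1,1,4,1,0)! = 1/24  (running 1/24)
  +(−1)^1/∏(1,0,0,3,2,1)! = -1/12  (running -1/24)
⟨..|..⟩ = √(48)·(-1/24) = -0.288675

Clebsch–Gordan coefficient, −√(1/12) ≈ -0.288675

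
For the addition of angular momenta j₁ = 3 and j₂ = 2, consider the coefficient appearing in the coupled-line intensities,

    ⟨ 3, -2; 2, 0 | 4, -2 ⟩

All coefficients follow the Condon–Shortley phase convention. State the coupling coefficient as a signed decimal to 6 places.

√[9·1!5!3!/10! · 1!5!2!2!2!6!] = √(8640/7)
  +(−1)^0/∏(0,1,5,2,0,1)! = 1/240  (running 1/240)
  +(−1)^1/∏(1,0,4,1,1,2)! = -1/48  (running -1/60)
⟨..|..⟩ = √(8640/7)·(-1/60) = -0.585540

−√(12/35) ≈ -0.585540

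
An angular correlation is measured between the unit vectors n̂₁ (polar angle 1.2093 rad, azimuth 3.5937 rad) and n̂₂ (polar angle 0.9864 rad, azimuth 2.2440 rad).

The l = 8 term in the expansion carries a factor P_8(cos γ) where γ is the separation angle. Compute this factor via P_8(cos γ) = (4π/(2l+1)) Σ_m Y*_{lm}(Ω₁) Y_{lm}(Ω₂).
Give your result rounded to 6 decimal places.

-0.283054

Expand P_8 via completeness: Σ_{m} conj(Y_{8,m}) at Ω₁ times Y_{8,m} at Ω₂ —
  m=-8: Y*=(-0.268545, -0.138195)  Y=(0.075255, 0.094359)  product (-0.007169, -0.035740)
  m=-7: Y*=(0.456663, 0.010578)  Y=(-0.319342, 0.000012)  product (-0.145832, -0.003373)
  m=-6: Y*=(-0.200893, 0.091878)  Y=(0.281671, -0.353227)  product (-0.024132, 0.096840)
  m=-5: Y*=(-0.147243, 0.178498)  Y=(0.063081, 0.276344)  product (-0.058615, -0.029430)
  m=-4: Y*=(0.075296, -0.310873)  Y=(0.131557, 0.063351)  product (0.029600, -0.036127)
  m=-3: Y*=(-0.019262, -0.088430)  Y=(-0.327619, 0.157779)  product (0.020263, 0.025932)
  m=-2: Y*=(0.204194, 0.259556)  Y=(0.008550, -0.037461)  product (0.011469, -0.005430)
  m=-1: Y*=(0.025348, 0.012311)  Y=(-0.212573, -0.266556)  product (-0.002107, -0.009374)
  m=+0: Y*=(-0.328142, -0.000000)  Y=(0.091042, 0.000000)  product (-0.029875, -0.000000)
  m=+1: Y*=(-0.025348, 0.012311)  Y=(0.212573, -0.266556)  product (-0.002107, 0.009374)
  m=+2: Y*=(0.204194, -0.259556)  Y=(0.008550, 0.037461)  product (0.011469, 0.005430)
  m=+3: Y*=(0.019262, -0.088430)  Y=(0.327619, 0.157779)  product (0.020263, -0.025932)
  m=+4: Y*=(0.075296, 0.310873)  Y=(0.131557, -0.063351)  product (0.029600, 0.036127)
  m=+5: Y*=(0.147243, 0.178498)  Y=(-0.063081, 0.276344)  product (-0.058615, 0.029430)
  m=+6: Y*=(-0.200893, -0.091878)  Y=(0.281671, 0.353227)  product (-0.024132, -0.096840)
  m=+7: Y*=(-0.456663, 0.010578)  Y=(0.319342, 0.000012)  product (-0.145832, 0.003373)
  m=+8: Y*=(-0.268545, 0.138195)  Y=(0.075255, -0.094359)  product (-0.007169, 0.035740)
Accumulated sum (-0.382921, 0.000000); after 4π/(2l+1) scaling, (-0.283054, 0.000000) ⇒ P_8 = -0.283054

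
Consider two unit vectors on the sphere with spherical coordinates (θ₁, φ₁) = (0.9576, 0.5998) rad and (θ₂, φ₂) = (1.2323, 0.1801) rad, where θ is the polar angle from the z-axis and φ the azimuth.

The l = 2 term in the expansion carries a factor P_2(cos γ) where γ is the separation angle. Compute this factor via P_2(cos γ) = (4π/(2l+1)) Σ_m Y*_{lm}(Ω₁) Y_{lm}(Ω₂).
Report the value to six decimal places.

Term-by-term m-sum for l=2 (normalisation 4π/5 = 2.513274):
  m=-2: (0.093710, 0.240752) × (0.321625, -0.121134) = (0.059303, 0.066080)  (running Σ = (0.059303, 0.066080))
  m=-1: (0.300126, 0.205239) × (0.238068, -0.043346) = (0.080347, 0.035852)  (running Σ = (0.139649, 0.101932))
  m=0: (-0.002035, -0.000000) × (-0.211057, 0.000000) = (0.000430, 0.000000)  (running Σ = (0.140079, 0.101932))
  m=1: (-0.300126, 0.205239) × (-0.238068, -0.043346) = (0.080347, -0.035852)  (running Σ = (0.220426, 0.066080))
  m=2: (0.093710, -0.240752) × (0.321625, 0.121134) = (0.059303, -0.066080)  (running Σ = (0.279728, -0.000000))
Accumulated sum (0.279728, -0.000000); after 4π/(2l+1) scaling, (0.703034, -0.000000) ⇒ P_2 = 0.703034

0.703034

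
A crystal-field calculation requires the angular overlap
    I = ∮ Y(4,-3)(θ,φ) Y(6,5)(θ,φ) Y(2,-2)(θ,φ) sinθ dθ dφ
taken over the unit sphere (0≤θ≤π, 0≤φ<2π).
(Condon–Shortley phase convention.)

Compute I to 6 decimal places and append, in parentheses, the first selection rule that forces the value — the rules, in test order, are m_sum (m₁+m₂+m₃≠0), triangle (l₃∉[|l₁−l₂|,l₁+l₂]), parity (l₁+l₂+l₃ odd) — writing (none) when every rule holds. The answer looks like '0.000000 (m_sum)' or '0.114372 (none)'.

-0.288917 (none)

Checks pass: Σm=0; 12 even; l₃=2∈[2,10].
(2·4+1)(2·6+1)(2·2+1) = 585
Δ: 8! 0! 4! / 13! → 1/6435
sum: t=4:+1/2304 = 1/2304
3j²(4 6 2; 0 0 0) = Δ·Π!·Σ² = 5/143  (sign +1)
sum: t=7:−1/120960 = -1/120960
3j²(4 6 2; -3 5 -2) = Δ·Π!·Σ² = 2/39  (sign -1)
combine: 4πI² = 585·5/143·2/39 = 150/143
take √, sign -1: I = -0.28891672
No selection rule forces the value: the integral is nonzero (none).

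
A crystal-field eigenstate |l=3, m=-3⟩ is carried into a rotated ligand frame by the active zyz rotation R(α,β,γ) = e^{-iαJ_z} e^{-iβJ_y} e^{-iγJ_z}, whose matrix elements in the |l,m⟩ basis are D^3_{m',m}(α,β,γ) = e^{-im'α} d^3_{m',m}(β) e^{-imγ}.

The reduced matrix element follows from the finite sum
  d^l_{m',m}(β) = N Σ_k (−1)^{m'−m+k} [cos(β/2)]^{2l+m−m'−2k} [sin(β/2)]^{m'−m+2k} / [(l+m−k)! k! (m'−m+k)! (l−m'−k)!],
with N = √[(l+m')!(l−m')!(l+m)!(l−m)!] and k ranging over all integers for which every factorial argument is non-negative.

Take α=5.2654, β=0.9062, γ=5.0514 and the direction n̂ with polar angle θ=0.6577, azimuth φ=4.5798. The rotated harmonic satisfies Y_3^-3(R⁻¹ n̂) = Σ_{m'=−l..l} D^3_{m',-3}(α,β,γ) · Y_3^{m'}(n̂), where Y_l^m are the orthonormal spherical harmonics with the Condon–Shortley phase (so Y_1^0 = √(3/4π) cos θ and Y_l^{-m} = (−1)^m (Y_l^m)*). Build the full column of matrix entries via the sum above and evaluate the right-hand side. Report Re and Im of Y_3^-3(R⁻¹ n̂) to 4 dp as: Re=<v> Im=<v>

Re=-0.0551 Im=0.0001

Need the full column D^3_{m',-3} for m'=−3..3 at α=5.2654, β=0.9062, γ=5.0514.
cos(β/2)=0.899094, sin(β/2)=0.437755
d^3_{-3,-3}: single k=0 term ⇒ +0.528241;  D = +0.472028-0.237124i
d^3_{-2,-3}: single k=0 term ⇒ -0.629989;  D = -0.536336-0.330500i
d^3_{-1,-3}: single k=0 term ⇒ +0.484985;  D = +0.000365+0.484985i
d^3_{0,-3}: single k=0 term ⇒ -0.272661;  D = +0.231913-0.143390i
d^3_{1,-3}: single k=0 term ⇒ +0.114969;  D = -0.102812-0.051454i
d^3_{2,-3}: single k=0 term ⇒ -0.035403;  D = +0.003146+0.035263i
d^3_{3,-3}: single k=0 term ⇒ +0.007037;  D = +0.005636-0.004214i
Y_3^{m'}(θ=0.6577,φ=4.5798) and Σ D·Y over m':
  (+0.4720-0.2371i)·(+0.0369-0.0879i)  (-0.5363-0.3305i)·(-0.2917-0.0792i)  (+0.0004+0.4850i)·(-0.0557+0.4174i)  (+0.2319-0.1434i)·(+0.0389+0.0000i)  (-0.1028-0.0515i)·(+0.0557+0.4174i)  (+0.0031+0.0353i)·(-0.2917+0.0792i)  (+0.0056-0.0042i)·(-0.0369-0.0879i)
Y_3^-3(R⁻¹ n̂) = -0.055138+0.000076i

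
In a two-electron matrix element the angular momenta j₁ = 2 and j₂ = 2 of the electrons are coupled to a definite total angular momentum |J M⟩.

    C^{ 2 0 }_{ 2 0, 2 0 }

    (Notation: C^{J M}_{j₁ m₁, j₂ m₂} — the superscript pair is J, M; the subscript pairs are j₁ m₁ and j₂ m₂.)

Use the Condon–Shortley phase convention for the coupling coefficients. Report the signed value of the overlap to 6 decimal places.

−√(2/7) = -0.534522

triangle: 2!*2!*2!/7! = 8/5040
(j±m)!: 2!*2!*2!*2!*2!*2! = 64
prefactor² = (2J+1)*Δ*N² = 32/63
  k=0: +1/(0!*2!*2!*2!*0!*0!) = 1/8
  k=1: −1/(1!*1!*1!*1!*1!*1!) = -1
  k=2: +1/(2!*0!*0!*0!*2!*2!) = 1/8
Σ = -3/4  ⇒  CG² = 32/63*(-3/4)² = 2/7
CG = −√(2/7) = -0.534522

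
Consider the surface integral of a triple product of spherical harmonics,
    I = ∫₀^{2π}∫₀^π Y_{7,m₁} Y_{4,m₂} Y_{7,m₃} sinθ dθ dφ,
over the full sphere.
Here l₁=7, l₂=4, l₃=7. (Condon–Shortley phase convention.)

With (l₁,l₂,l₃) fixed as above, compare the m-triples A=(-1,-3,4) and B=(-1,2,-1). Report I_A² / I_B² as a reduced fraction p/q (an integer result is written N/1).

6875/6048

Same 7,4,7: normalisation and zero-m 3j drop out of the ratio.
A: Δ: 4! 10! 4! / 19! → 1/58198140; sum: t=0:+1/11612160 t=1:−1/4354560 = -1/6967296; 3j²(7 4 7; -1 -3 4) = Δ·Π!·Σ² = 625/50388  (sign +1)
B: Δ: 4! 10! 4! / 19! → 1/58198140; sum: t=2:+1/1658880 t=3:−1/518400 t=4:+1/1658880 = -1/1382400; 3j²(7 4 7; -1 2 -1) = Δ·Π!·Σ² = 504/46189  (sign -1)
I_A²/I_B² = (625/50388)/(504/46189) = 6875/6048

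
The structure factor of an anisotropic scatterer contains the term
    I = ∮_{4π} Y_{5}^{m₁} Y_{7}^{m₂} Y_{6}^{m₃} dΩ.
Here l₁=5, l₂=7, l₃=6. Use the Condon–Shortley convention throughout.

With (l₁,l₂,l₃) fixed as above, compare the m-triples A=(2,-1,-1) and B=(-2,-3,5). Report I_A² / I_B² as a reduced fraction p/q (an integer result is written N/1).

Shared (l₁,l₂,l₃)=(5,7,6): N and (l;000)² cancel in I_A²/I_B².
A: Δ = 6!·4!·8!/19! = 1/174594420; Racah Σ t=0..3: t=0:+1/6220800 t=1:−1/345600 t=2:+1/165888 t=3:−1/622080 = 7/4147200; ⇒ 3j(5 7 6; 2 -1 -1)² = 2401/277134, sgn -1
B: Δ = 6!·4!·8!/19! = 1/174594420; Racah Σ t=3..4: t=3:−1/4354560 t=4:+1/11612160 = -1/6967296; ⇒ 3j(5 7 6; -2 -3 5)² = 625/50388, sgn +1
I_A²/I_B² = (2401/277134)/(625/50388) = 4802/6875

4802/6875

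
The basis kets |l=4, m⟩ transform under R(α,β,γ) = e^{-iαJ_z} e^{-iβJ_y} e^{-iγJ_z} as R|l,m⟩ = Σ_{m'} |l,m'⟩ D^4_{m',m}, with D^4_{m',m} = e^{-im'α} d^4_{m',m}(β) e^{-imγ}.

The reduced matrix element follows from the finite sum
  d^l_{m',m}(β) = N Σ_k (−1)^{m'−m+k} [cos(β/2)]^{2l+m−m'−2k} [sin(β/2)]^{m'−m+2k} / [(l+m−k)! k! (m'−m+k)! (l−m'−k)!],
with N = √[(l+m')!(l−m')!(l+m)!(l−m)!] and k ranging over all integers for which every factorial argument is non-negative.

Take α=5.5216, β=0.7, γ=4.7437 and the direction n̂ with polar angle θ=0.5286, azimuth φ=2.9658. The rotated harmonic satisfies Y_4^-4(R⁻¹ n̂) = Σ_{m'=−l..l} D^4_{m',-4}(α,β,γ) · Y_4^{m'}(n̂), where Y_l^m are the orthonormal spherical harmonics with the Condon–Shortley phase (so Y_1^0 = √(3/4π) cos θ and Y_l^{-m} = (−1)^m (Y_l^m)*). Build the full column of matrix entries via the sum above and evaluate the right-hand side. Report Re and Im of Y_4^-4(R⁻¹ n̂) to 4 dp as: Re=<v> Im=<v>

Re=0.1429 Im=-0.2844

Need the full column D^4_{m',-4} for m'=−4..4 at α=5.5216, β=0.7000, γ=4.7437.
cos(β/2)=0.939373, sin(β/2)=0.342898
d^4_{-4,-4}: single k=0 term ⇒ +0.606322;  D = -0.591643-0.132611i
d^4_{-3,-4}: single k=0 term ⇒ -0.626001;  D = +0.347614+0.520617i
d^4_{-2,-4}: single k=0 term ⇒ +0.427500;  D = +0.073534-0.421128i
d^4_{-1,-4}: single k=0 term ⇒ -0.220688;  D = -0.177494+0.131145i
d^4_{0,-4}: single k=0 term ⇒ +0.090066;  D = +0.089360+0.011251i
d^4_{1,-4}: single k=0 term ⇒ -0.029406;  D = -0.018581-0.022792i
d^4_{2,-4}: single k=0 term ⇒ +0.007590;  D = -0.000589+0.007567i
d^4_{3,-4}: single k=0 term ⇒ -0.001481;  D = +0.001102-0.000989i
d^4_{4,-4}: single k=0 term ⇒ +0.000191;  D = -0.000191-0.000006i
Y_4^{m'}(θ=0.5286,φ=2.9658) and Σ D·Y over m':
  (-0.5916-0.1326i)·(+0.0218+0.0185i)  (+0.3476+0.5206i)·(-0.1198-0.0698i)  (+0.0735-0.4211i)·(+0.3371+0.1236i)  (-0.1775+0.1311i)·(-0.4502-0.0800i)  (+0.0894+0.0113i)·(+0.0096+0.0000i)  (-0.0186-0.0228i)·(+0.4502-0.0800i)  (-0.0006+0.0076i)·(+0.3371-0.1236i)  (+0.0011-0.0010i)·(+0.1198-0.0698i)  (-0.0002-0.0000i)·(+0.0218-0.0185i)
Y_4^-4(R⁻¹ n̂) = +0.142935-0.284416i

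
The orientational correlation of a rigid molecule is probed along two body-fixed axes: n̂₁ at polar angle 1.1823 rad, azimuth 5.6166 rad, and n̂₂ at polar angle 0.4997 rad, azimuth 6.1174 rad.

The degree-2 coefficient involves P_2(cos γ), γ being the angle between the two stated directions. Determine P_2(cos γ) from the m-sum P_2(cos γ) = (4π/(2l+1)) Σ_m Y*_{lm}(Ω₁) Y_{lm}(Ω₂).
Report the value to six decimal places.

0.280797

Addition theorem: P_2(cos γ) = (4π/5) Σ_m Y*_{lm}(Ω₁) Y_{lm}(Ω₂), m = −2…2:
  m=-2: (0.077880, -0.321552) × (0.083857, 0.028870) = (0.015814, -0.024716)  (running Σ = (0.015814, -0.024716))
  m=-1: (0.212857, -0.167457) × (0.320458, 0.053619) = (0.077191, -0.042250)  (running Σ = (0.093005, -0.066965))
  m=0: (-0.179627, -0.000000) × (0.413545, 0.000000) = (-0.074284, -0.000000)  (running Σ = (0.018721, -0.066965))
  m=1: (-0.212857, -0.167457) × (-0.320458, 0.053619) = (0.077191, 0.042250)  (running Σ = (0.095911, -0.024716))
  m=2: (0.077880, 0.321552) × (0.083857, -0.028870) = (0.015814, 0.024716)  (running Σ = (0.111725, -0.000000))
Σ over m = (0.111725, -0.000000); ×(4π/5) → (0.280797, -0.000000). Real part: 0.280797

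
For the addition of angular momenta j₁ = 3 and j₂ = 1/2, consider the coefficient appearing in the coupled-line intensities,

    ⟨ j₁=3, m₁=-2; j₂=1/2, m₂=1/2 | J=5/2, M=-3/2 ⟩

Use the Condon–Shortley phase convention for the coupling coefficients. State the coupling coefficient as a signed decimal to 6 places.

triangle: 1!*5!*0!/7! = 120/5040
(j±m)!: 1!*5!*1!*0!*1!*4! = 2880
prefactor² = (2J+1)*Δ*N² = 2880/7
  k=1: −1/(1!*0!*4!*0!*1!*0!) = -1/24
Σ = -1/24  ⇒  CG² = 2880/7*(-1/24)² = 5/7
CG = −√(5/7) = -0.845154

−√(5/7) = -0.845154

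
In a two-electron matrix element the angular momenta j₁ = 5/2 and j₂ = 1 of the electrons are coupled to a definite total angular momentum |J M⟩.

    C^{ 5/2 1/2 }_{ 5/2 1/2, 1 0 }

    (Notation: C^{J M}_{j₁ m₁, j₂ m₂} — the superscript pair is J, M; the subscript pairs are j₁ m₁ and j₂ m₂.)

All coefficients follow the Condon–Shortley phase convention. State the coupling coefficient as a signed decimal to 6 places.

√[6·1!4!1!/7! · 3!2!1!1!3!2!] = √(144/35)
  +(−1)^0/∏(0,1,2,1,2,0)! = 1/4  (running 1/4)
  +(−1)^1/∏(1,0,1,0,3,1)! = -1/6  (running 1/12)
⟨..|..⟩ = √(144/35)·(1/12) = +0.169031

+0.169031  (= +√(1/35))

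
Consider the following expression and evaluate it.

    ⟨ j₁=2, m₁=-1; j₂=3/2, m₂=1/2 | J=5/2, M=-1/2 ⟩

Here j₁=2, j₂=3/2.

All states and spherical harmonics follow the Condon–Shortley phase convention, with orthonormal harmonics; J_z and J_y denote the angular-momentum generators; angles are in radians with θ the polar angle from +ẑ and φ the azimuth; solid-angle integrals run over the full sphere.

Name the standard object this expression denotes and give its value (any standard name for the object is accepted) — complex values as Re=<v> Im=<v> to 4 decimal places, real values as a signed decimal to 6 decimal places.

Clebsch–Gordan coefficient, −√(5/14) ≈ -0.597614

This is a Clebsch–Gordan (vector-coupling) coefficient.
j₁+j₂−J=1  J+j₁−j₂=3  J−j₁+j₂=2  j₁+j₂+J+1=7
(j₁±m₁, j₂±m₂, J±M) = (1,3,2,1,2,3)
P² = 72/35
sum k=0..1:
  [0] +1/12 = 1/12
  [1] −1/2 = -1/2
S = -5/12
C² = P²·S² = 5/14 ; C = -0.597614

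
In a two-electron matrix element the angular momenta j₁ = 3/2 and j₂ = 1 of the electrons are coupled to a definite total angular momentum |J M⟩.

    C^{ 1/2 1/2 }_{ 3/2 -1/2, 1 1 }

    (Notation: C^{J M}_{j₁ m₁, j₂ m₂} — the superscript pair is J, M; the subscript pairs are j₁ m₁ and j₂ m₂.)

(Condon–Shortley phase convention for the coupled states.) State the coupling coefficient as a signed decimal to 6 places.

√[2·2!1!0!/4! · 1!2!2!0!1!0!] = √(2/3)
  +(−1)^2/∏(2,0,0,0,1,0)! = 1/2  (running 1/2)
⟨..|..⟩ = √(2/3)·(1/2) = +0.408248

+0.408248  (= +√(1/6))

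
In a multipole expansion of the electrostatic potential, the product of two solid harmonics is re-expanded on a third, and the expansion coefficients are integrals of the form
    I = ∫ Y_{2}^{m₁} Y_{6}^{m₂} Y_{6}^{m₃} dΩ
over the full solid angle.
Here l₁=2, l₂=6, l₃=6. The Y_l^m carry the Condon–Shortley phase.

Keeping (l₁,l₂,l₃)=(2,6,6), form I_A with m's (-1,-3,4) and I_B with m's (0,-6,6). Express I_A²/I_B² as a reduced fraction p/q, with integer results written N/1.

245/484

l's match ⇒ only the (l;m) 3-j factors differ between A and B.
A: triangle coeff Δ(2,6,6) = 1/90090; Σ_t [1,2]: t=1:−1/161280 t=2:+1/725760 = -1/207360; (3j)²=7/286 [(2 6 6; -1 -3 4)], sign=-1
B: triangle coeff Δ(2,6,6) = 1/90090; Σ_t [0,0]: t=0:+1/14515200 = 1/14515200; (3j)²=22/455 [(2 6 6; 0 -6 6)], sign=+1
I_A²/I_B² = (7/286)/(22/455) = 245/484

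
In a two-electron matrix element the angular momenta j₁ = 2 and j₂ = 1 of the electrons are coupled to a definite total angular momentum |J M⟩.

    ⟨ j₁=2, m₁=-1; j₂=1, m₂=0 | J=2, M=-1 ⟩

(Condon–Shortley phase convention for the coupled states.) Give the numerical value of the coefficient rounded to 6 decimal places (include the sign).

-0.408248  (= −√(1/6))

j₁+j₂−J=1  J+j₁−j₂=3  J−j₁+j₂=1  j₁+j₂+J+1=6
(j₁±m₁, j₂±m₂, J±M) = (1,3,1,1,1,3)
P² = 3/2
sum k=0..1:
  [0] +1/6 = 1/6
  [1] −1/2 = -1/2
S = -1/3
C² = P²·S² = 1/6 ; C = -0.408248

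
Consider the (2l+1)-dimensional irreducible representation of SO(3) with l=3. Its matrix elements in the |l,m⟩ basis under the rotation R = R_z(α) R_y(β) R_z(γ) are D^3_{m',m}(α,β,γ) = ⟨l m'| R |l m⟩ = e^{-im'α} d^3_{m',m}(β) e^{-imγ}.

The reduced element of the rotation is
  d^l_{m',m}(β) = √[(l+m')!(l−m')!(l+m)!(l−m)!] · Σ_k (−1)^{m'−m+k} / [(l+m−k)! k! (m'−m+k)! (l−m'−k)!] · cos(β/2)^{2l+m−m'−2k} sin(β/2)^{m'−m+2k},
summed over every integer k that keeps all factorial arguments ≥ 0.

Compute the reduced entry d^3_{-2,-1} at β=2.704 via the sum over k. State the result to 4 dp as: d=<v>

d^3_{-2,-1}(β=2.7040) via the finite sum:
Half-angle: c=0.217055, s=0.976159. N=√(1·120·2·24)=75.894664
k∈{1,2} keeps every argument non-negative
  k=1: (−1)^0·75.8947/(24)·0.2171^5·0.9762^1 = +0.001487
  k=2: (−1)^1·75.8947/(12)·0.2171^3·0.9762^3 = -0.060159
d^3_{-2,-1}(2.7040) = +0.001487 -0.060159 = -0.058672

d=-0.0587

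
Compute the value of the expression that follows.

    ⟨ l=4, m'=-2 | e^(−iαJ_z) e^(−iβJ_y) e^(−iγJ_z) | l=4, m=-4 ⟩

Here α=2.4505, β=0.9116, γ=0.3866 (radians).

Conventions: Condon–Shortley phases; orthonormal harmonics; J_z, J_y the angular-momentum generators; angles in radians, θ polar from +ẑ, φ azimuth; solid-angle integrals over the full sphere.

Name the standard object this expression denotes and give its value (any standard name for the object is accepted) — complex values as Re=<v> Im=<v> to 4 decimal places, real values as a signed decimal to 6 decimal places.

Wigner D-matrix element, Re=0.5301 Im=0.0878

This is a Wigner D-matrix element — the rotation-matrix element ⟨l m'| R(α,β,γ) |l m⟩ in the angular-momentum basis.
Split into d^4_{-2,-4}(β=0.9116) × two z-phases.
With c≡cos(β/2)=0.897909 and s≡sin(β/2)=0.440181, N=[2·720·1·40320]^{1/2}=7619.763776
The bounds max(0,m−m')=0 and min(l+m,l−m')=0 give 1 term
  k=0: (−1)^2·7619.7638/(1440)·0.8979^6·0.4402^2 = +0.537323
d^4_{-2,-4}(0.9116) = +0.537323
Attach z-rotation phases: D = e^{-i(-2)(2.4505)}·(+0.537323)·e^{-i(-4)(0.3866)} = +0.530095+0.087840i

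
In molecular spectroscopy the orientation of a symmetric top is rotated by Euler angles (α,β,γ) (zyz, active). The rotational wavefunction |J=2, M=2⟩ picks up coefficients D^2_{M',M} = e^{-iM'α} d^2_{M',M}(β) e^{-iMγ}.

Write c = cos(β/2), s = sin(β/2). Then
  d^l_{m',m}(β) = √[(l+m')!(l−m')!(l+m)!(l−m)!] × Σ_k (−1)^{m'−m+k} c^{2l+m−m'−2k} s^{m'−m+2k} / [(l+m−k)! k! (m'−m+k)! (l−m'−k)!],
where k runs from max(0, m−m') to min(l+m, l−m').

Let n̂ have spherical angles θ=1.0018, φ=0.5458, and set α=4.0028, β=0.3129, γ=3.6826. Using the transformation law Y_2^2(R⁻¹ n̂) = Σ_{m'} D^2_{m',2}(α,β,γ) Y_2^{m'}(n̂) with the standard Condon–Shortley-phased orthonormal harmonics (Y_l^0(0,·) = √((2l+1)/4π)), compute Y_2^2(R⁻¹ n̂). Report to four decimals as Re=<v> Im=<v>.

Re=-0.0216 Im=-0.3583

Need the full column D^2_{m',2} for m'=−2..2 at α=4.0028, β=0.3129, γ=3.6826.
cos(β/2)=0.987787, sin(β/2)=0.155813
d^2_{-2,2}: single k=4 term ⇒ +0.000589;  D = +0.000473+0.000352i
d^2_{-1,2}: single k=3 term ⇒ +0.007473;  D = -0.007292+0.001637i
d^2_{0,2}: single k=2 term ⇒ +0.058024;  D = +0.027245-0.051230i
d^2_{1,2}: single k=1 term ⇒ +0.300346;  D = +0.109289+0.279757i
d^2_{2,2}: single k=0 term ⇒ +0.952034;  D = -0.898432-0.314944i
Y_2^{m'}(θ=1.0018,φ=0.5458) and Σ D·Y over m':
  (+0.0005+0.0004i)·(+0.1264-0.2433i)  (-0.0073+0.0016i)·(+0.2997-0.1820i)  (+0.0272-0.0512i)·(-0.0407+0.0000i)  (+0.1093+0.2798i)·(-0.2997-0.1820i)  (-0.8984-0.3149i)·(+0.1264+0.2433i)
Y_2^2(R⁻¹ n̂) = -0.021629-0.358271i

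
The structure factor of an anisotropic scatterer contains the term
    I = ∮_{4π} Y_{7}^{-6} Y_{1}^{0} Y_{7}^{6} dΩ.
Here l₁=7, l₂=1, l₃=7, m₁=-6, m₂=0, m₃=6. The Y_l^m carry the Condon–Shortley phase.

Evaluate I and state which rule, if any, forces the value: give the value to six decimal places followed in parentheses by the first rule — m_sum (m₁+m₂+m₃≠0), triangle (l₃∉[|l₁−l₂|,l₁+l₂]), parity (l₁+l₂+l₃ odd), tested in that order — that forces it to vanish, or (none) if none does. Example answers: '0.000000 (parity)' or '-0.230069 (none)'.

L=15 odd ⇒ parity kills the (l;000) factor ⇒ I = 0

0.000000 (parity)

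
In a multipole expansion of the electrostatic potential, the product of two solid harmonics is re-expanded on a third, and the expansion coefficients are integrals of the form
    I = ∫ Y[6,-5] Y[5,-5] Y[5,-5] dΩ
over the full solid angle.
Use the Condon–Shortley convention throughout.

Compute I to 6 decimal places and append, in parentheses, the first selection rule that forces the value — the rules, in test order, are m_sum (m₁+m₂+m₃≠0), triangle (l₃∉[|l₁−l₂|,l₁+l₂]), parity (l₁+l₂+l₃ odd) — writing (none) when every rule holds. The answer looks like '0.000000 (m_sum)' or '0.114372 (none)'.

m-sum = -5 − 5 − 5 = -15 ≠ 0 ⇒ I = 0

0.000000 (m_sum)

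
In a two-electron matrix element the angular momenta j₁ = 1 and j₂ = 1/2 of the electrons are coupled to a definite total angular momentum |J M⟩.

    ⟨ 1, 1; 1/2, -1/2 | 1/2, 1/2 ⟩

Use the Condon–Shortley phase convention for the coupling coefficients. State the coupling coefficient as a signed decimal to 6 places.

j₁+j₂−J=1  J+j₁−j₂=1  J−j₁+j₂=0  j₁+j₂+J+1=3
(j₁±m₁, j₂±m₂, J±M) = (2,0,0,1,1,0)
P² = 2/3
sum k=0..0:
  [0] +1/1 = 1
S = 1
C² = P²·S² = 2/3 ; C = +0.816497

+√(2/3) = +0.816497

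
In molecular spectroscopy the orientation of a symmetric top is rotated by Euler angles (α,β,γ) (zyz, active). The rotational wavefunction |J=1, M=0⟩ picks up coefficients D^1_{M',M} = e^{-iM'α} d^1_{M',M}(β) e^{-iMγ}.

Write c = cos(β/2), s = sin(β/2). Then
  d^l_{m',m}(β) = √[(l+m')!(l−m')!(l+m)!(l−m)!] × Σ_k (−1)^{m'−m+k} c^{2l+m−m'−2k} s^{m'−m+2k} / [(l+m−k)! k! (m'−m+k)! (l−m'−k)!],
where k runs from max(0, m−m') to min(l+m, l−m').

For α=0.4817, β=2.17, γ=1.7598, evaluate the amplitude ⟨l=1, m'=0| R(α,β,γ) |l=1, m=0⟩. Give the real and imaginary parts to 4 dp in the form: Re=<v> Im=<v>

Re=-0.5640 Im=0.0000

First d^1_{0,0}(β=2.1700), then the phase factors e^{-i(0)α} and e^{-i(0)γ}:
c=cos(2.170000/2)=0.466913, s=sin(2.170000/2)=0.884303; N=√[1·1·1·1]=1.000000
Admissible k: 0..1 (factorial args all ≥0)
  k=0: (−1)^0·1.0000/(1)·0.4669^2·0.8843^0 = +0.218007
  k=1: (−1)^1·1.0000/(1)·0.4669^0·0.8843^2 = -0.781993
d^1_{0,0}(2.1700) = +0.218007 -0.781993 = -0.563985
D = (+1.000000+0.000000i)·(-0.563985)·(+1.000000+0.000000i) = -0.563985+0.000000i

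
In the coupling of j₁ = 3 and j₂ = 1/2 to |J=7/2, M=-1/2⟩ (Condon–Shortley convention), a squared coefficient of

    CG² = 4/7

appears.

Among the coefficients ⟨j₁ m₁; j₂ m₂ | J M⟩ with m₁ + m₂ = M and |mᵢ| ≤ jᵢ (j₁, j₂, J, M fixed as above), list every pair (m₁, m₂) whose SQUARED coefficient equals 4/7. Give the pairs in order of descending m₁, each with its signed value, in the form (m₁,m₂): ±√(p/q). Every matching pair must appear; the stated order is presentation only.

Admissible pairs with m₁+m₂ = M = -1/2: (-1,1/2), (0,-1/2)
  (m₁,m₂)=(0,-1/2): CG² = 4/7, CG = +√(4/7)   ← matches the target
  (m₁,m₂)=(-1,1/2): CG² = 3/7, CG = +√(3/7)
Pairs with CG² = 4/7: (0,-1/2): +√(4/7)

(0,-1/2): +√(4/7)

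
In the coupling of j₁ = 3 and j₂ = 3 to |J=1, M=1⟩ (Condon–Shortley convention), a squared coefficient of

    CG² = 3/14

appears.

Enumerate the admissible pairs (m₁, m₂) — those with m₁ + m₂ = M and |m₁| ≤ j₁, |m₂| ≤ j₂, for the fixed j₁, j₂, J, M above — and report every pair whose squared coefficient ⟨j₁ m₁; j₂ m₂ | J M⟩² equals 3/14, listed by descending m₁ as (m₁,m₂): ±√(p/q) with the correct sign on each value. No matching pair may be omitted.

Admissible pairs with m₁+m₂ = M = 1: (-2,3), (-1,2), (0,1), (1,0), (2,-1), (3,-2)
  (m₁,m₂)=(3,-2): CG² = 3/28, CG = +√(3/28)
  (m₁,m₂)=(2,-1): CG² = 5/28, CG = −√(5/28)
  (m₁,m₂)=(1,0): CG² = 3/14, CG = +√(3/14)   ← matches the target
  (m₁,m₂)=(0,1): CG² = 3/14, CG = −√(3/14)   ← matches the target
  (m₁,m₂)=(-1,2): CG² = 5/28, CG = +√(5/28)
  (m₁,m₂)=(-2,3): CG² = 3/28, CG = −√(3/28)
Pairs with CG² = 3/14: (1,0): +√(3/14); (0,1): −√(3/14)

(1,0): +√(3/14); (0,1): −√(3/14)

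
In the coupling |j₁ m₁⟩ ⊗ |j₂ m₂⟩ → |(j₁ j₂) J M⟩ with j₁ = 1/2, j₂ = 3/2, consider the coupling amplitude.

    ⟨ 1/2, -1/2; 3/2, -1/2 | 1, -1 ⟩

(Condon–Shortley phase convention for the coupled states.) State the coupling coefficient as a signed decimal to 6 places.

−√(1/4) = -0.500000

√[3·1!0!2!/4! · 0!1!1!2!0!2!] = √(1)
  +(−1)^1/∏(1,0,0,0,0,2)! = -1/2  (running -1/2)
⟨..|..⟩ = √(1)·(-1/2) = -0.500000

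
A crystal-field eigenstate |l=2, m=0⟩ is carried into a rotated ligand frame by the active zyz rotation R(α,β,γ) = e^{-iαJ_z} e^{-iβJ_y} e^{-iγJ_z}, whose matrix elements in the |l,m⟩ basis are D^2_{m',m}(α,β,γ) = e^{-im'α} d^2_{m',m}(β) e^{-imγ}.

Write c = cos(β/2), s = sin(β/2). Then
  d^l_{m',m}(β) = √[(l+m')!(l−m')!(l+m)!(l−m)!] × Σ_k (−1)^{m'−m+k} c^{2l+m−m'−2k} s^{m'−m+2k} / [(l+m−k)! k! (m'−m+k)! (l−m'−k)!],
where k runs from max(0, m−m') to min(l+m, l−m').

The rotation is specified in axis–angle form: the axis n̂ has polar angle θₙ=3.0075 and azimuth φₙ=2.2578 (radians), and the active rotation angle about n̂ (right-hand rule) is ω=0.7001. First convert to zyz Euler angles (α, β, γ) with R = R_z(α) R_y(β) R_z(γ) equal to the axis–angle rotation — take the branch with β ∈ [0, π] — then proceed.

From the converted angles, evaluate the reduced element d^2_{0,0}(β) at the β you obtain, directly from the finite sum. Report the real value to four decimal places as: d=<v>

Axis–angle → zyz. n̂ = (sinθₙcosφₙ, sinθₙsinφₙ, cosθₙ) = (-0.084790, +0.103363, -0.991023), ω = 0.7001.
R = I cosω + sinω [n̂]ₓ + (1−cosω) n̂n̂ᵀ gives
  R = [+0.766469, +0.636449, +0.086362; -0.640572, +0.767291, +0.030535; -0.046831, -0.078725, +0.995796]
β = atan2(√(R₁₃²+R₂₃²), R₃₃) = 0.091730; α = atan2(R₂₃, R₁₃) mod 2π = 0.339849; γ = atan2(R₃₂, −R₃₁) mod 2π = 5.249027
d^2_{0,0}(β=0.0917) via the finite sum:
c=cos(0.091730/2)=0.998948, s=sin(0.091730/2)=0.045849; N=√[2·2·2·2]=4.000000
k: max(0,(0)−(0))=0 … min(2+(0),2−(0))=2
  k=0: (−1)^0·4.0000/(4)·0.9989^4·0.0458^0 = +0.995800
  k=1: (−1)^1·4.0000/(1)·0.9989^2·0.0458^2 = -0.008391
  k=2: (−1)^2·4.0000/(4)·0.9989^0·0.0458^4 = +0.000004
d^2_{0,0}(0.0917) = +0.995800 -0.008391 +0.000004 = +0.987414

d=0.9874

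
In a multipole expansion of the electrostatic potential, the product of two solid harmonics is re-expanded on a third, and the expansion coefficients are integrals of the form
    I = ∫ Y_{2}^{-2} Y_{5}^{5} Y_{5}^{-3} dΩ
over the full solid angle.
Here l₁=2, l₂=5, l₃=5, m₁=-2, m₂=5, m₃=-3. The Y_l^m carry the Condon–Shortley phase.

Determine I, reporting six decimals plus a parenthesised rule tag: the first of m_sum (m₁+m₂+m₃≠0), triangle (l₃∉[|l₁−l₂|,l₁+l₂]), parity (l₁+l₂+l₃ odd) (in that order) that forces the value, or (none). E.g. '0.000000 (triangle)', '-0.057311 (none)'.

Checks pass: Σm=0; 12 even; l₃=5∈[3,7].
(2·2+1)(2·5+1)(2·5+1) = 605
Δ: 2! 2! 8! / 13! → 1/38610
sum: t=0:+1/2880 t=1:−1/576 t=2:+1/2880 = -1/960
3j²(2 5 5; 0 0 0) = Δ·Π!·Σ² = 10/429  (sign +1)
sum: t=2:+1/161280 = 1/161280
3j²(2 5 5; -2 5 -3) = Δ·Π!·Σ² = 1/143  (sign +1)
combine: 4πI² = 605·10/429·1/143 = 50/507
take √, sign +1: I = 0.08858824
No selection rule forces the value: the integral is nonzero (none).

0.088588 (none)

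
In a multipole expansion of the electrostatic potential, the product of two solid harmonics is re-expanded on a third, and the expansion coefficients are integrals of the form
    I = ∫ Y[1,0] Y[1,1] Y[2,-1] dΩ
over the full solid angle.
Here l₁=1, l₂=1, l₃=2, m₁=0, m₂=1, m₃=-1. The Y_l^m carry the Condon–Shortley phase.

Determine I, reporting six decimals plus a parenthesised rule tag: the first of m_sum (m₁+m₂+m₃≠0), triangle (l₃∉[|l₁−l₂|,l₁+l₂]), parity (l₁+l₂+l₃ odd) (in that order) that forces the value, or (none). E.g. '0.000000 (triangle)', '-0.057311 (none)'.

-0.218510 (none)

Rules hold: Σm=0, L=4 even, 0≤2≤2.
N = 3·3·5 = 45
Δ = 0!·2!·2!/5! = 1/30
Racah Σ t=0..0: t=0:+1/1 = 1/1
⇒ 3j(1 1 2; 0 0 0)² = 2/15, sgn +1
Racah Σ t=0..0: t=0:+1/2 = 1/2
⇒ 3j(1 1 2; 0 1 -1)² = 1/10, sgn -1
4πI² = N·(3j₀)²·(3jₘ)² = 3/5
I = -1·√(0.6/4π) = -0.21850969
No selection rule forces the value: the integral is nonzero (none).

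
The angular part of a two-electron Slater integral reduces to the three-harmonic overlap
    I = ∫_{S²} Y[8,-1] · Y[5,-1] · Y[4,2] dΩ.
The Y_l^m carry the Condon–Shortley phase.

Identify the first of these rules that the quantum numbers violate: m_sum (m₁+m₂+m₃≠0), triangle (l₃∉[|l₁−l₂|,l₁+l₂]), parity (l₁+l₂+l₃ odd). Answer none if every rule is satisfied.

parity

Σmᵢ = 0  ✓
l₃∈[|l₁−l₂|,l₁+l₂]=[3,13], have l₃=4  ✓
Σlᵢ = 17 ⇒ odd  ✗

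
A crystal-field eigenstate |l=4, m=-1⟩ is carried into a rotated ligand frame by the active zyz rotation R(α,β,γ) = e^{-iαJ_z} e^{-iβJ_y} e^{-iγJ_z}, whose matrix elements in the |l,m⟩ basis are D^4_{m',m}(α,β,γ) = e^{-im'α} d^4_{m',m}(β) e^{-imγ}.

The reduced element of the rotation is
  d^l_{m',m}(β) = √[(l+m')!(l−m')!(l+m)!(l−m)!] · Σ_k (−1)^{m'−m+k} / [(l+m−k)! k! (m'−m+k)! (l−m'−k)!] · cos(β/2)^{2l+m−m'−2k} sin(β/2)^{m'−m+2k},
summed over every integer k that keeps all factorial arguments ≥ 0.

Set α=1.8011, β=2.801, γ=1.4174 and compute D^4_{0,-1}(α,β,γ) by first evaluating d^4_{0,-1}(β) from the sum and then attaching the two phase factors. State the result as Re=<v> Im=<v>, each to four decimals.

First d^4_{0,-1}(β=2.8010), then the phase factors e^{-i(0)α} and e^{-i(-1)γ}:
With c≡cos(β/2)=0.169474 and s≡sin(β/2)=0.985535, N=[24·24·6·120]^{1/2}=643.987578
k: max(0,(-1)−(0))=0 … min(4+(-1),4−(0))=3
  k=0: (−1)^1·643.9876/(144)·0.1695^7·0.9855^1 = -0.000018
  k=1: (−1)^2·643.9876/(24)·0.1695^5·0.9855^3 = +0.003591
  k=2: (−1)^3·643.9876/(24)·0.1695^3·0.9855^5 = -0.121433
  k=3: (−1)^4·643.9876/(144)·0.1695^1·0.9855^7 = +0.684419
d^4_{0,-1}(2.8010) = -0.000018 +0.003591 -0.121433 +0.684419 = +0.566559
D = (+1.000000+0.000000i)·(+0.566559)·(+0.152795+0.988258i) = +0.086568+0.559906i

Re=0.0866 Im=0.5599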